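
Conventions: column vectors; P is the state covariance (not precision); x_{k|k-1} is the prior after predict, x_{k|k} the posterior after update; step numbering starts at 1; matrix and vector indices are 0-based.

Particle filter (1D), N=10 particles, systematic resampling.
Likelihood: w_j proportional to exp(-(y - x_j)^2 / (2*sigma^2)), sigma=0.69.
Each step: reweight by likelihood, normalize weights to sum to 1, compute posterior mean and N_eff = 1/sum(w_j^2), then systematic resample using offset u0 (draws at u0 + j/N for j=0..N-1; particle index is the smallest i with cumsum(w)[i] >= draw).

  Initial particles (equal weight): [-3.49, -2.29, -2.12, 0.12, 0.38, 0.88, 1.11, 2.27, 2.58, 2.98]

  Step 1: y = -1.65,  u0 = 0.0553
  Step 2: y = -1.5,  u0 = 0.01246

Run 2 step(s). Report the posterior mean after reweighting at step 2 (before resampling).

step 1: w=[0.0187, 0.4268, 0.5203, 0.0244, 0.0087, 0.0008, 0.0002, 0.0000, 0.0000, 0.0000]  mean=-2.1388  Neff=2.2029  idx=[1, 1, 1, 1, 2, 2, 2, 2, 2, 2]
step 2: w=[0.0853, 0.0853, 0.0853, 0.0853, 0.1098, 0.1098, 0.1098, 0.1098, 0.1098, 0.1098]  mean=-2.1780  Neff=9.8588  idx=[0, 1, 2, 3, 4, 5, 6, 7, 8, 9]

post_mean = -2.1780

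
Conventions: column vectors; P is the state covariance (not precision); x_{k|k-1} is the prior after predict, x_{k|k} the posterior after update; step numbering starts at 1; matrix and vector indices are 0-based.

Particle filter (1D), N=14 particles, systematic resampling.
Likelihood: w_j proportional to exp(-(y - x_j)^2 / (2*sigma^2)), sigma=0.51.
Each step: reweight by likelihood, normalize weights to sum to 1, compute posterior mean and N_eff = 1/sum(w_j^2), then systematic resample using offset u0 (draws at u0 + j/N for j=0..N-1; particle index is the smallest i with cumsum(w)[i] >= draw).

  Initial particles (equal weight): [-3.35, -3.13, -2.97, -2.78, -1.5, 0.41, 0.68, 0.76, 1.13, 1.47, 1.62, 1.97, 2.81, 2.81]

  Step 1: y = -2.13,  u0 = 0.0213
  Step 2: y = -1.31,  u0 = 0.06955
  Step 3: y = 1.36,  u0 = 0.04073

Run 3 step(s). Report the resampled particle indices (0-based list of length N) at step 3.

step 1: w=[0.0417, 0.1067, 0.1879, 0.3237, 0.3400, 0.0000, 0.0000, 0.0000, 0.0000, 0.0000, 0.0000, 0.0000, 0.0000, 0.0000]  mean=-2.4415  Neff=3.7198  idx=[0, 1, 2, 2, 2, 3, 3, 3, 3, 4, 4, 4, 4, 4]
step 2: w=[0.0001, 0.0004, 0.0011, 0.0011, 0.0011, 0.0033, 0.0033, 0.0033, 0.0033, 0.1966, 0.1966, 0.1966, 0.1966, 0.1966]  mean=-1.5223  Neff=5.1714  idx=[9, 9, 9, 10, 10, 11, 11, 11, 12, 12, 12, 13, 13, 13]
step 3: w=[0.0714, 0.0714, 0.0714, 0.0714, 0.0714, 0.0714, 0.0714, 0.0714, 0.0714, 0.0714, 0.0714, 0.0714, 0.0714, 0.0714]  mean=-1.5000  Neff=14.0000  idx=[0, 1, 2, 3, 4, 5, 6, 7, 8, 9, 10, 11, 12, 13]

resampled_idx = [0, 1, 2, 3, 4, 5, 6, 7, 8, 9, 10, 11, 12, 13]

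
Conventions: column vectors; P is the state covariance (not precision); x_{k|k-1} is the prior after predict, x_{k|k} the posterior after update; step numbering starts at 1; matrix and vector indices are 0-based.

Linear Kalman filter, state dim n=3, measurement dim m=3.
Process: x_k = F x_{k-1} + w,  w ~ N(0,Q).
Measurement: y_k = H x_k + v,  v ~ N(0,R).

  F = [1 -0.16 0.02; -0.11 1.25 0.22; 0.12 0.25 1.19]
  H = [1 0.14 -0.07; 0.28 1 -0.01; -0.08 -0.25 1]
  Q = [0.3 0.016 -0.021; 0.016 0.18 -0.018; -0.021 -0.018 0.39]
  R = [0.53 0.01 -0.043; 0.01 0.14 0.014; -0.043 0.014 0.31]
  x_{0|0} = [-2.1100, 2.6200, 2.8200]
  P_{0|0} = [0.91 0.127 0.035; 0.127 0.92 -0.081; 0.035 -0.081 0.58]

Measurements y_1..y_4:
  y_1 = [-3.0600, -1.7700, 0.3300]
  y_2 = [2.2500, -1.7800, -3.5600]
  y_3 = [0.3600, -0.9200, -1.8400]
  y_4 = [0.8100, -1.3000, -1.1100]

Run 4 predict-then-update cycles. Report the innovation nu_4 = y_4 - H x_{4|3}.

innov = [0.4542, 0.8954, 1.6746]

step 1: x^-=[-2.4728, 4.1275, 3.7576]  P^-=[1.1951 -0.0961 0.1513; -0.0961 1.5754 0.2963; 0.1513 0.2963 1.2514]  S=[1.7082 0.4405 -0.0575; 0.4405 1.7486 -0.0652; -0.0575 -0.0652 1.4913]  K=[0.6978 -0.0373 0.0787; -0.1795 0.9281 -0.0266; 0.0347 0.2073 0.7917]  nu=[-0.9020, -5.1675, -2.5935]  x^+=[-3.1134, -0.4375, 0.6017]  P^+=[0.3805 -0.1037 -0.0016; -0.1037 0.1572 0.0435; -0.0016 0.0435 0.2576]
step 2: x^-=[-3.0313, -0.0721, 0.2331]  P^-=[0.7175 -0.1884 -0.0094; -0.1884 0.4953 0.1481; -0.0094 0.1481 0.7893]  S=[1.2067 0.0747 -0.1099; 0.0747 0.5832 0.0403; -0.1099 0.0403 1.0547]  K=[0.5807 -0.0559 0.0440; -0.1561 0.7769 -0.0086; 0.0167 0.1848 0.7086]  nu=[5.3077, -0.8568, -4.0536]  x^+=[-0.0794, -1.5314, -2.7090]  P^+=[0.3173 -0.0903 -0.0093; -0.0903 0.1328 0.0409; -0.0093 0.0409 0.2310]
step 3: x^-=[0.1115, -2.5015, -3.6161]  P^-=[0.6491 -0.1614 -0.0223; -0.1614 0.4503 0.1327; -0.0223 0.1327 0.7462]  S=[1.1469 0.0787 -0.1223; 0.0787 0.5483 0.0305; -0.1223 0.0305 1.0193]  K=[0.5543 -0.0440 0.0346; -0.1467 0.7579 -0.0078; 0.0135 0.1764 0.6977]  nu=[0.3456, 1.5141, 1.1596]  x^+=[0.2765, -1.4138, -2.5353]  P^+=[0.3030 -0.0851 -0.0108; -0.0851 0.1287 0.0399; -0.0108 0.0399 0.2273]
step 4: x^-=[0.4520, -2.3554, -3.3373]  P^-=[0.6330 -0.1527 -0.0242; -0.1527 0.4417 0.1300; -0.0242 0.1300 0.7398]  S=[1.1333 0.0823 -0.1249; 0.0823 0.5434 0.0284; -0.1249 0.0284 1.0143]  K=[0.5475 -0.0391 0.0323; -0.1438 0.7539 -0.0075; 0.0130 0.1747 0.6960]  nu=[0.4542, 0.8954, 1.6746]  x^+=[0.7198, -1.7581, -2.0094]  P^+=[0.2993 -0.0835 -0.0110; -0.0835 0.1278 0.0397; -0.0110 0.0397 0.2267]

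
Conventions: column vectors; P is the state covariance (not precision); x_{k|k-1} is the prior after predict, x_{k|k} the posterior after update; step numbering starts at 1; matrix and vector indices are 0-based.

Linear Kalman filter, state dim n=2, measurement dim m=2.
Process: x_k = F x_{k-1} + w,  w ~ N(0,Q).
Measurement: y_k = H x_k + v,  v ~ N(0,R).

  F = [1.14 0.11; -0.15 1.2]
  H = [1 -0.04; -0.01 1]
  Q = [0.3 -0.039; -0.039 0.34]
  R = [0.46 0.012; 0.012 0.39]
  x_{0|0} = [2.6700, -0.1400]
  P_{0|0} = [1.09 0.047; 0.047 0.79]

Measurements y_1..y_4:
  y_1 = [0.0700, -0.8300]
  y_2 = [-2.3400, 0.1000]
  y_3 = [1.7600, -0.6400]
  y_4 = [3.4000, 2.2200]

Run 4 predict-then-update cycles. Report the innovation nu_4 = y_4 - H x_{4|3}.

innov = [2.8924, 2.9148]

step 1: x^-=[3.0284, -0.5685]  P^-=[1.7379 -0.0576; -0.0576 1.4852]  S=[2.2049 -0.1224; -0.1224 1.8765]  K=[0.7899 0.0116; -0.0091 0.7912]  nu=[-2.9811, -0.2312]  x^+=[0.6709, -0.7242]  P^+=[0.3642 0.0176; 0.0176 0.3086]
step 2: x^-=[0.6852, -0.9697]  P^-=[0.7815 -0.0367; -0.0367 0.7863]  S=[1.2457 -0.0640; -0.0640 1.1771]  K=[0.6283 -0.0037; -0.0204 0.6672]  nu=[-3.0640, 1.0765]  x^+=[-1.2440, -0.1888]  P^+=[0.2894 0.0090; 0.0090 0.2600]
step 3: x^-=[-1.4389, -0.0399]  P^-=[0.6814 -0.0420; -0.0420 0.7177]  S=[1.1460 -0.0655; -0.0655 1.1086]  K=[0.5956 -0.0088; -0.0247 0.6463]  nu=[3.1973, -0.6144]  x^+=[0.4709, -0.5162]  P^+=[0.2741 0.0065; 0.0065 0.2518]
step 4: x^-=[0.4800, -0.6900]  P^-=[0.6609 -0.0439; -0.0439 0.7065]  S=[1.1256 -0.0668; -0.0668 1.0974]  K=[0.5881 -0.0102; -0.0260 0.6426]  nu=[2.8924, 2.9148]  x^+=[2.1513, 1.1078]  P^+=[0.2707 0.0058; 0.0058 0.2504]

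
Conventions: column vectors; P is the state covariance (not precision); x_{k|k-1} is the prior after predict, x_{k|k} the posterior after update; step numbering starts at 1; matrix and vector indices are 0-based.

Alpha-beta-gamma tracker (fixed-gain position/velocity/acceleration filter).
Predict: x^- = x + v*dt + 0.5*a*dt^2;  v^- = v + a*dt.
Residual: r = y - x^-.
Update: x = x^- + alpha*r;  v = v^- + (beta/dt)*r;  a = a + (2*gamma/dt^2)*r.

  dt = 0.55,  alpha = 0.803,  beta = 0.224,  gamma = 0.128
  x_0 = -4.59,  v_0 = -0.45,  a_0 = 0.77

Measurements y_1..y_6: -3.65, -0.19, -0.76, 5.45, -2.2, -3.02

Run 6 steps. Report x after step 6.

x_post = -1.9941

step 1: x_pred=-4.7210  r=1.0710  x^+=-3.8610  v^+=0.4097  a^+=1.6764
step 2: x_pred=-3.3821  r=3.1921  x^+=-0.8188  v^+=2.6318  a^+=4.3778
step 3: x_pred=1.2908  r=-2.0508  x^+=-0.3560  v^+=4.2044  a^+=2.6423
step 4: x_pred=2.3560  r=3.0940  x^+=4.8405  v^+=6.9177  a^+=5.2606
step 5: x_pred=9.4409  r=-11.6409  x^+=0.0933  v^+=5.0700  a^+=-4.5908
step 6: x_pred=2.1874  r=-5.2074  x^+=-1.9941  v^+=0.4242  a^+=-8.9978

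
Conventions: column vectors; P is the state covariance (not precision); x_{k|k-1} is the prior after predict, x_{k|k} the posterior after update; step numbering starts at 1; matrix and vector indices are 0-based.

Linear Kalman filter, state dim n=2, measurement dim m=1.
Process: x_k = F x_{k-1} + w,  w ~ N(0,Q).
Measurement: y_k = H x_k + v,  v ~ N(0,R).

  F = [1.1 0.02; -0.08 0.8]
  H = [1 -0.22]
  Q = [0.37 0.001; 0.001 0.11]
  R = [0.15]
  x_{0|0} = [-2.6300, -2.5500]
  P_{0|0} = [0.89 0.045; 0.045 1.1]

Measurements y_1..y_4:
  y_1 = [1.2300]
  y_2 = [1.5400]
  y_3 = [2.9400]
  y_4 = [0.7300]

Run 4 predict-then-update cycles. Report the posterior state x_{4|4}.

step 1: x^-=[-2.9440, -1.8296]  P^-=[1.4493 -0.0202; -0.0202 0.8139]  S=[1.6476]  K=[0.8824; -0.1209]  nu=[3.7715]  x^+=[0.3838, -2.2857]  P^+=[0.1666 0.1556; 0.1556 0.7898]
step 2: x^-=[0.3764, -1.8593]  P^-=[0.5787 0.1357; 0.1357 0.5966]  S=[0.6979]  K=[0.7865; 0.0063]  nu=[0.7545]  x^+=[0.9698, -1.8545]  P^+=[0.1471 0.1322; 0.1322 0.5966]
step 3: x^-=[1.0297, -1.5612]  P^-=[0.5540 0.1137; 0.1137 0.4759]  S=[0.6770]  K=[0.7814; 0.0134]  nu=[1.5668]  x^+=[2.2540, -1.5403]  P^+=[0.1407 0.1067; 0.1067 0.4757]
step 4: x^-=[2.4486, -1.4125]  P^-=[0.5451 0.0899; 0.0899 0.4017]  S=[0.6750]  K=[0.7783; 0.0023]  nu=[-2.0293]  x^+=[0.8692, -1.4172]  P^+=[0.1363 0.0887; 0.0887 0.4017]

x_post = [0.8692, -1.4172]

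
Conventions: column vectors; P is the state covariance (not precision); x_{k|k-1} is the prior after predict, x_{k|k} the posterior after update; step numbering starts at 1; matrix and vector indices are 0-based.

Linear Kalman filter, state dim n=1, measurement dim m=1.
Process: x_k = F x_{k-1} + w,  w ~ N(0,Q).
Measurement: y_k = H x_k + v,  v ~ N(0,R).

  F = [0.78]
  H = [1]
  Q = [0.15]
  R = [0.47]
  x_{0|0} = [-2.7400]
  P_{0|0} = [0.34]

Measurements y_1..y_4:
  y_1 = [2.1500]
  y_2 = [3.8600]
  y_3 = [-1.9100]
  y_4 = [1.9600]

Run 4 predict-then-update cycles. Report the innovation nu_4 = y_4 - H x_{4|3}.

step 1: x^-=[-2.1372]  P^-=[0.3569]  S=[0.8269]  K=[0.4316]  nu=[4.2872]  x^+=[-0.2869]  P^+=[0.2028]
step 2: x^-=[-0.2238]  P^-=[0.2734]  S=[0.7434]  K=[0.3678]  nu=[4.0838]  x^+=[1.2781]  P^+=[0.1729]
step 3: x^-=[0.9969]  P^-=[0.2552]  S=[0.7252]  K=[0.3519]  nu=[-2.9069]  x^+=[-0.0259]  P^+=[0.1654]
step 4: x^-=[-0.0202]  P^-=[0.2506]  S=[0.7206]  K=[0.3478]  nu=[1.9802]  x^+=[0.6685]  P^+=[0.1635]

innov = [1.9802]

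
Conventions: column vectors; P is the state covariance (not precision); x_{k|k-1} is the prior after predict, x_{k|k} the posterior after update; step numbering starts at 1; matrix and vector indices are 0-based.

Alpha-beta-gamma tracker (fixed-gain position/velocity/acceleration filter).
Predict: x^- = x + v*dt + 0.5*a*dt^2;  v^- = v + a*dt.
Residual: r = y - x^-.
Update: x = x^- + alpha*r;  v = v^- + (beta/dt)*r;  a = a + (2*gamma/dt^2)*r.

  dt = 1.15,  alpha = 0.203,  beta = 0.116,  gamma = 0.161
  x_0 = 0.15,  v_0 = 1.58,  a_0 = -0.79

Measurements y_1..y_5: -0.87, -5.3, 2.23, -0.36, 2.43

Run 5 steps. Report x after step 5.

x_post = -8.9952

step 1: x_pred=1.4446  r=-2.3146  x^+=0.9747  v^+=0.4380  a^+=-1.3536
step 2: x_pred=0.5834  r=-5.8834  x^+=-0.6109  v^+=-1.7120  a^+=-2.7860
step 3: x_pred=-4.4220  r=6.6520  x^+=-3.0716  v^+=-4.2450  a^+=-1.1664
step 4: x_pred=-8.7247  r=8.3647  x^+=-7.0267  v^+=-4.7426  a^+=0.8702
step 5: x_pred=-11.9053  r=14.3353  x^+=-8.9952  v^+=-2.2959  a^+=4.3605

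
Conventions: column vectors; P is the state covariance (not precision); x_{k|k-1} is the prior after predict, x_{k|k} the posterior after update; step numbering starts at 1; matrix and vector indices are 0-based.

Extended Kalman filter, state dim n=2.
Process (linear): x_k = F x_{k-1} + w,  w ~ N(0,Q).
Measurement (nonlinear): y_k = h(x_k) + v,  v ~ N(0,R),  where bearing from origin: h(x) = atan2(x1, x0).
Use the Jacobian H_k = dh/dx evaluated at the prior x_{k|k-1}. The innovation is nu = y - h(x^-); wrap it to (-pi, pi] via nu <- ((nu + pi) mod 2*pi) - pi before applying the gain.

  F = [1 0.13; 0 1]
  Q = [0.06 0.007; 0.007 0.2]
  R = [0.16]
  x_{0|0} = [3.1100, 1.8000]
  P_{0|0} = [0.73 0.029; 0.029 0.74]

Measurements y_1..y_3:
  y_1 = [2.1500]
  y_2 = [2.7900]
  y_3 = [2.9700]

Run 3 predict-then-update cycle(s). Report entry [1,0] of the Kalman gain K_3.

step 1: x^-=[3.3440, 1.8000]  P^-=[0.8100 0.1322; 0.1322 0.9400]  H_jac=[-0.1248 0.2319]  S=[0.2155]  K=[-0.3269; 0.9348]  nu=[1.6562]  x^+=[2.8026, 3.3482]  P^+=[0.7870 0.1981; 0.1981 0.7517]
step 2: x^-=[3.2379, 3.3482]  P^-=[0.9112 0.3028; 0.3028 0.9517]  H_jac=[-0.1543 0.1492]  S=[0.1890]  K=[-0.5051; 0.5044]  nu=[1.9878]  x^+=[2.2338, 4.3509]  P^+=[0.8630 0.3509; 0.3509 0.9036]
step 3: x^-=[2.7994, 4.3509]  P^-=[1.0295 0.4754; 0.4754 1.1036]  H_jac=[-0.1625 0.1046]  S=[0.1831]  K=[-0.6424; 0.2083]  nu=[1.9709]  x^+=[1.5333, 4.7615]  P^+=[0.9539 0.4999; 0.4999 1.0957]

K[1,0] = 0.2083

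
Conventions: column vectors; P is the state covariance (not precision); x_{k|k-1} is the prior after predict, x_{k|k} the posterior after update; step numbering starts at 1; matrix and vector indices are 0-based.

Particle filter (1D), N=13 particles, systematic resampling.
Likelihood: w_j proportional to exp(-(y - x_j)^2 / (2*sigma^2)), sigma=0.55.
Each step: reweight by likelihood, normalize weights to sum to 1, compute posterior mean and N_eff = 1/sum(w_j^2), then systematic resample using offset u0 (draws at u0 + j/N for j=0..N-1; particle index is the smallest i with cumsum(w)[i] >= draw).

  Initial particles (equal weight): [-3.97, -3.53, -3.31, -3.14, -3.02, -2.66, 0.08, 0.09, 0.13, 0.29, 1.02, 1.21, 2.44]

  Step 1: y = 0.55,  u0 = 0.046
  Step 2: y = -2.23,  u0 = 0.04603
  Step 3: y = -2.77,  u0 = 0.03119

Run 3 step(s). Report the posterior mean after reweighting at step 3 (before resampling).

post_mean = 0.0983

step 1: w=[0.0000, 0.0000, 0.0000, 0.0000, 0.0000, 0.0000, 0.1643, 0.1669, 0.1769, 0.2117, 0.1643, 0.1152, 0.0006]  mean=0.4212  Neff=5.8397  idx=[6, 6, 7, 7, 8, 8, 8, 9, 9, 10, 10, 11, 11]
step 2: w=[0.1596, 0.1596, 0.1478, 0.1478, 0.1085, 0.1085, 0.1085, 0.0298, 0.0298, 0.0000, 0.0000, 0.0000, 0.0000]  mean=0.1118  Neff=7.5919  idx=[0, 0, 1, 1, 2, 2, 3, 3, 4, 5, 5, 6, 7]
step 3: w=[0.0975, 0.0975, 0.0975, 0.0975, 0.0887, 0.0887, 0.0887, 0.0887, 0.0606, 0.0606, 0.0606, 0.0606, 0.0125]  mean=0.0983  Neff=11.8506  idx=[0, 1, 1, 2, 3, 4, 5, 6, 6, 7, 8, 10, 11]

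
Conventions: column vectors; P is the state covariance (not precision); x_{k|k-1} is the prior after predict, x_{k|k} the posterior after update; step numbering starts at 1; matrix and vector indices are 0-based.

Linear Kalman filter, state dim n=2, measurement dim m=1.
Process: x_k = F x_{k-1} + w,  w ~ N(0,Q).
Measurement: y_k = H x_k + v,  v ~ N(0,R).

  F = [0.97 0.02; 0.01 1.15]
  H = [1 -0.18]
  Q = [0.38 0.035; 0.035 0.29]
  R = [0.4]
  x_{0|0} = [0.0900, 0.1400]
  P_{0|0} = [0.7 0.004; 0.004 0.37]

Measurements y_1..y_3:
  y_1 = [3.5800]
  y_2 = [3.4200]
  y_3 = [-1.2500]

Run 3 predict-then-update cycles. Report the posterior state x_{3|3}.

x_post = [0.4596, 0.1835]

step 1: x^-=[0.0901, 0.1619]  P^-=[1.0389 0.0548; 0.0548 0.7795]  S=[1.4445]  K=[0.7124; -0.0592]  nu=[3.5190]  x^+=[2.5971, -0.0465]  P^+=[0.3058 0.1157; 0.1157 0.7744]
step 2: x^-=[2.5183, -0.0275]  P^-=[0.6725 0.1849; 0.1849 1.3169]  S=[1.0486]  K=[0.6096; -0.0497]  nu=[0.8967]  x^+=[3.0650, -0.0721]  P^+=[0.2828 0.2167; 0.2167 1.3143]
step 3: x^-=[2.9716, -0.0523]  P^-=[0.6551 0.3097; 0.3097 2.0331]  S=[1.0094]  K=[0.5937; -0.0557]  nu=[-4.2310]  x^+=[0.4596, 0.1835]  P^+=[0.2992 0.3431; 0.3431 2.0300]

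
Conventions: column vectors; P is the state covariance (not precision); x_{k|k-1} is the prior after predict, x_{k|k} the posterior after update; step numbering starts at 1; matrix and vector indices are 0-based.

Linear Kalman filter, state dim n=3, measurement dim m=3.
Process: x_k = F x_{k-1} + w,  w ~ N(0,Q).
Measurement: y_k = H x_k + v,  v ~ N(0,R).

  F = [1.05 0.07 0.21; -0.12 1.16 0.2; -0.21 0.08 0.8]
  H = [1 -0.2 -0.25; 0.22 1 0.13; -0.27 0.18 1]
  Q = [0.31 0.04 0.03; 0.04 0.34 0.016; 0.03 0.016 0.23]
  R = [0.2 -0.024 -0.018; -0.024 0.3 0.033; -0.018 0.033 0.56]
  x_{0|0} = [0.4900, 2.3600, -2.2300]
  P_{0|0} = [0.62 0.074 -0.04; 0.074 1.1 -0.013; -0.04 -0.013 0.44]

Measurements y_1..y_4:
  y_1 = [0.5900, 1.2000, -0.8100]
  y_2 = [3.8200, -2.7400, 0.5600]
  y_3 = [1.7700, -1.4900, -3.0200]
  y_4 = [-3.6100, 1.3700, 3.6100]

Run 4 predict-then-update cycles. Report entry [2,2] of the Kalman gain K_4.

step 1: x^-=[0.2114, 2.2328, -1.6981]  P^-=[1.0112 0.1484 -0.0543; 0.1484 1.8220 0.1786; -0.0543 0.1786 0.5553]  S=[1.3044 -0.0954 -0.5624; -0.0954 2.2890 0.5116; -0.5624 0.5116 1.3272]  K=[0.7930 0.1833 0.0389; -0.1525 0.8206 -0.0295; 0.0245 0.0018 0.4633]  nu=[0.4006, -0.8586, 0.5433]  x^+=[0.3929, 1.4512, -1.4381]  P^+=[0.1670 -0.0073 0.0600; -0.0073 0.2550 -0.0345; 0.0600 -0.0345 0.2815]
step 2: x^-=[0.2121, 1.3486, -1.1169]  P^-=[0.5322 0.0448 0.0866; 0.0448 0.6799 0.0499; 0.0866 0.0499 0.3948]  S=[0.7278 -0.0201 -0.1942; -0.0201 1.0500 0.2318; -0.1942 0.2318 0.9825]  K=[0.7072 0.1674 0.0504; -0.1291 0.6649 -0.0194; 0.0759 0.0287 0.3954]  nu=[3.5984, -3.9900, 1.4914]  x^+=[2.1642, -1.7981, -0.3683]  P^+=[0.1510 -0.0065 0.0629; -0.0065 0.2067 -0.0256; 0.0629 -0.0256 0.2426]
step 3: x^-=[2.0692, -2.4191, -0.8930]  P^-=[0.5142 0.0452 0.0864; 0.0452 0.6169 0.0466; 0.0864 0.0466 0.3691]  S=[0.7053 -0.0095 -0.1799; -0.0095 0.9850 0.2148; -0.1799 0.2148 0.9523]  K=[0.7000 0.1684 0.0478; -0.1228 0.6448 -0.0159; 0.0755 0.0335 0.3786]  nu=[-1.0063, 0.5900, -1.1329]  x^+=[1.4101, -1.8971, -1.3780]  P^+=[0.1493 -0.0055 0.0610; -0.0055 0.2001 -0.0229; 0.0610 -0.0229 0.2323]
step 4: x^-=[1.0584, -2.6455, -1.5503]  P^-=[0.5112 0.0460 0.0837; 0.0460 0.6086 0.0469; 0.0837 0.0469 0.3633]  S=[0.7027 -0.0078 -0.1801; -0.0078 0.9767 0.2123; -0.1801 0.2123 0.9475]  K=[0.6984 0.1688 0.0464; -0.1212 0.6420 -0.0149; 0.0730 0.0344 0.3747]  nu=[-5.5850, 3.9842, 5.9222]  x^+=[-1.8948, 0.5011, 0.3979]  P^+=[0.1488 -0.0051 0.0601; -0.0051 0.1990 -0.0222; 0.0601 -0.0222 0.2298]

K[2,2] = 0.3747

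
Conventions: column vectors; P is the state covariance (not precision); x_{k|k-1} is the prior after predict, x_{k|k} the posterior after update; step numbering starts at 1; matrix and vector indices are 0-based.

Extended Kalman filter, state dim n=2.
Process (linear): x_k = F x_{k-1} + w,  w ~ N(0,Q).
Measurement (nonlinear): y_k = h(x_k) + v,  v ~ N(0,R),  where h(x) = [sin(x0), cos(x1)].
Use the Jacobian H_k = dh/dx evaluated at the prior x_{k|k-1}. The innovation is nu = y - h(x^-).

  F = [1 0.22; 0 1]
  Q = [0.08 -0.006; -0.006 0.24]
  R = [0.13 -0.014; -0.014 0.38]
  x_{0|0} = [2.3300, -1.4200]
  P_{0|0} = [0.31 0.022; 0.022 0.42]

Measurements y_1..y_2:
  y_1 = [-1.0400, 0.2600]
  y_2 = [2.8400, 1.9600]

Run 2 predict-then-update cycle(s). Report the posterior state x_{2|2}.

step 1: x^-=[2.0176, -1.4200]  P^-=[0.4200 0.1084; 0.1084 0.6600]  H_jac=[-0.4321 0.0000; 0.0000 0.9887]  S=[0.2084 -0.0603; -0.0603 1.0251]  K=[-0.8551 0.0542; -0.0413 0.6341]  nu=[-1.9418, 0.1098]  x^+=[3.6839, -1.2703]  P^+=[0.2590 0.0330; 0.0330 0.2443]
step 2: x^-=[3.4045, -1.2703]  P^-=[0.3653 0.0807; 0.0807 0.4843]  H_jac=[-0.9656 0.0000; 0.0000 0.9552]  S=[0.4707 -0.0884; -0.0884 0.8219]  K=[-0.7470 0.0134; -0.0610 0.5563]  nu=[3.0999, 1.6640]  x^+=[1.1111, -0.5339]  P^+=[0.1008 0.0163; 0.0163 0.2222]

x_post = [1.1111, -0.5339]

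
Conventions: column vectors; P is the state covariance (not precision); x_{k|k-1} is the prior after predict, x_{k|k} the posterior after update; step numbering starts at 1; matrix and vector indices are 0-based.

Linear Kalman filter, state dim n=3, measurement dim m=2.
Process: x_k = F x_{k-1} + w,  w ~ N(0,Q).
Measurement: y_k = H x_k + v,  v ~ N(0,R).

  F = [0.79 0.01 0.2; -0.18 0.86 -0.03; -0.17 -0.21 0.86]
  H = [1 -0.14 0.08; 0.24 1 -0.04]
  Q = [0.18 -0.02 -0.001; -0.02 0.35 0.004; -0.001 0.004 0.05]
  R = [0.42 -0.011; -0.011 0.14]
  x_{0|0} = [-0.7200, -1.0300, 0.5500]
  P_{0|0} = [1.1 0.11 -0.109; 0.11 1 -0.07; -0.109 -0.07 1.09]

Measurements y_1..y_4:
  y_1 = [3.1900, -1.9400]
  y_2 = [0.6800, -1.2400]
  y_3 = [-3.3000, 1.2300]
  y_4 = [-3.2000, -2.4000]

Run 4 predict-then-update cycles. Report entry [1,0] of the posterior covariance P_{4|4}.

P_post[1,0] = -0.0373

step 1: x^-=[-0.4691, -0.7727, 0.8117]  P^-=[0.8772 -0.1053 -0.0498; -0.1053 1.0946 -0.2189; -0.0498 -0.2189 0.9971]  S=[1.3515 -0.0764; -0.0764 1.2546]  K=[0.6642 0.1259; -0.1563 0.8498; 0.0328 -0.2138]  nu=[3.4860, -1.0222]  x^+=[1.7175, -2.1861, 1.1444]  P^+=[0.2740 -0.0577 -0.0560; -0.0577 0.1354 0.0206; -0.0560 0.0206 0.9372]
step 2: x^-=[1.5638, -2.2235, 1.1513]  P^-=[0.3700 -0.0956 0.0960; -0.0956 0.4760 -0.0062; 0.0960 -0.0062 0.7618]  S=[0.8464 -0.0862; -0.0862 0.5913]  K=[0.4671 0.0501; -0.1159 0.7497; 0.1868 0.0041]  nu=[-1.2872, 0.6542]  x^+=[0.9954, -1.5838, 0.9135]  P^+=[0.1879 -0.0423 0.0230; -0.0423 0.1173 0.0223; 0.0230 0.0223 0.7324]
step 3: x^-=[0.9532, -1.5686, 0.9490]  P^-=[0.3332 -0.0763 0.1207; -0.0763 0.4557 -0.0125; 0.1207 -0.0125 0.5845]  S=[0.8069 -0.0740; -0.0740 0.5779]  K=[0.4432 0.0548; -0.1066 0.7441; 0.2110 0.0150]  nu=[-4.5487, 2.6078]  x^+=[-0.9201, 0.8568, 0.0281]  P^+=[0.1766 -0.0377 0.0461; -0.0377 0.1148 0.0107; 0.0461 0.0107 0.5489]
step 4: x^-=[-0.7127, 0.9016, 0.0007]  P^-=[0.3262 -0.0739 0.1052; -0.0739 0.4528 -0.0203; 0.1052 -0.0203 0.4461]  S=[0.7959 -0.0729; -0.0729 0.5764]  K=[0.4385 0.0557; -0.1065 0.7427; 0.1806 0.0004]  nu=[-2.3612, -3.1305]  x^+=[-1.9225, -1.1718, -0.4269]  P^+=[0.1749 -0.0373 0.0429; -0.0373 0.1143 0.0046; 0.0429 0.0046 0.4202]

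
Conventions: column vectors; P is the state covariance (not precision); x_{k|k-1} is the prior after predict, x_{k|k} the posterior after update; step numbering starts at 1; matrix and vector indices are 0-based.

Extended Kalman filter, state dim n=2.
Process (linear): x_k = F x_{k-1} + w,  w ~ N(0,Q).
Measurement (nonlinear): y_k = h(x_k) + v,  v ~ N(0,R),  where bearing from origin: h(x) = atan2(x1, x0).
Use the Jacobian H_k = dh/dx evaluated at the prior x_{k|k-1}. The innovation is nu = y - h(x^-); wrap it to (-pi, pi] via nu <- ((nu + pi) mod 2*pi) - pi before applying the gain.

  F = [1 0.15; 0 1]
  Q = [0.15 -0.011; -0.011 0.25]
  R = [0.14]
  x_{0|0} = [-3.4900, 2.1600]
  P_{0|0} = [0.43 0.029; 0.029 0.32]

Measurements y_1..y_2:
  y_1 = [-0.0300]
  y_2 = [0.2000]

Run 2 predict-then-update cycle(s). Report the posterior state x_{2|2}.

x_post = [0.3523, 4.5553]

step 1: x^-=[-3.1660, 2.1600]  P^-=[0.5959 0.0660; 0.0660 0.5700]  H_jac=[-0.1470 -0.2155]  S=[0.1835]  K=[-0.5549; -0.7222]  nu=[-2.5729]  x^+=[-1.7383, 4.0181]  P^+=[0.5394 -0.0076; -0.0076 0.4743]
step 2: x^-=[-1.1356, 4.0181]  P^-=[0.6978 0.0526; 0.0526 0.7243]  H_jac=[-0.2305 -0.0651]  S=[0.1817]  K=[-0.9038; -0.3263]  nu=[-1.6462]  x^+=[0.3523, 4.5553]  P^+=[0.5493 -0.0010; -0.0010 0.7049]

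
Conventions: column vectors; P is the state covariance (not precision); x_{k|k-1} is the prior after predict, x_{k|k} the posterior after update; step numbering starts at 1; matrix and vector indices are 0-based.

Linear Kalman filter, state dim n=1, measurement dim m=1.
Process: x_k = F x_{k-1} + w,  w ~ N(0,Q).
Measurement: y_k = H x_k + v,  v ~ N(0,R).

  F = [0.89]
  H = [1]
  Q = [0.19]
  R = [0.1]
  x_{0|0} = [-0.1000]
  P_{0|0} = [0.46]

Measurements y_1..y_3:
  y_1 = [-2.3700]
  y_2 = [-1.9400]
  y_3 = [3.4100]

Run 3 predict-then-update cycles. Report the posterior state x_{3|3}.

x_post = [1.9400]

step 1: x^-=[-0.0890]  P^-=[0.5544]  S=[0.6544]  K=[0.8472]  nu=[-2.2810]  x^+=[-2.0214]  P^+=[0.0847]
step 2: x^-=[-1.7991]  P^-=[0.2571]  S=[0.3571]  K=[0.7200]  nu=[-0.1409]  x^+=[-1.9005]  P^+=[0.0720]
step 3: x^-=[-1.6915]  P^-=[0.2470]  S=[0.3470]  K=[0.7118]  nu=[5.1015]  x^+=[1.9400]  P^+=[0.0712]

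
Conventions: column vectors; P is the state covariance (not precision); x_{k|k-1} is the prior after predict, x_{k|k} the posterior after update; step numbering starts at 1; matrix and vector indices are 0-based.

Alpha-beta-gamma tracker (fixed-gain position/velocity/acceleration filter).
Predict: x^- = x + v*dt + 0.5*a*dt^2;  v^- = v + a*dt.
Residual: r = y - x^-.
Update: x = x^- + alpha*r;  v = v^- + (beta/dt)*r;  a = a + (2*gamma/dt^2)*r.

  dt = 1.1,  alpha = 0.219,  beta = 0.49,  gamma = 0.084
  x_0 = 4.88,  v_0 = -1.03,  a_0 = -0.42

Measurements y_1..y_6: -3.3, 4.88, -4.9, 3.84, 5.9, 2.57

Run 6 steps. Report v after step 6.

step 1: x_pred=3.4929  r=-6.7929  x^+=2.0053  v^+=-4.5179  a^+=-1.3631
step 2: x_pred=-3.7892  r=8.6692  x^+=-1.8906  v^+=-2.1557  a^+=-0.1595
step 3: x_pred=-4.3583  r=-0.5417  x^+=-4.4770  v^+=-2.5724  a^+=-0.2347
step 4: x_pred=-7.4486  r=11.2886  x^+=-4.9764  v^+=2.1980  a^+=1.3326
step 5: x_pred=-1.7523  r=7.6523  x^+=-0.0765  v^+=7.0727  a^+=2.3951
step 6: x_pred=9.1525  r=-6.5825  x^+=7.7109  v^+=6.7751  a^+=1.4812

v_post = 6.7751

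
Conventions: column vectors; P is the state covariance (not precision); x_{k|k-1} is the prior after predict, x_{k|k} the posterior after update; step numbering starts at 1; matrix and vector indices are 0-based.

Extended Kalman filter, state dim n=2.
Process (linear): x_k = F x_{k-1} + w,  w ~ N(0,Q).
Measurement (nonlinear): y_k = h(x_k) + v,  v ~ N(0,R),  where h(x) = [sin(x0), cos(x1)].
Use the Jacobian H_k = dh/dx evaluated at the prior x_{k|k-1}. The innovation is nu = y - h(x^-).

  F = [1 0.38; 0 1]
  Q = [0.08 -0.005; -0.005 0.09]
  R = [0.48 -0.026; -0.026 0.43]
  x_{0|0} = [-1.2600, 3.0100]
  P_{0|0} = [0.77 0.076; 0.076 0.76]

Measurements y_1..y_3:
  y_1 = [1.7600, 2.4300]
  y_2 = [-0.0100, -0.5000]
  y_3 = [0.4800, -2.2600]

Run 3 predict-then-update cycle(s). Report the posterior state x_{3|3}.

step 1: x^-=[-0.1162, 3.0100]  P^-=[1.0175 0.3598; 0.3598 0.8500]  H_jac=[0.9933 0.0000; 0.0000 -0.1312]  S=[1.4838 -0.0729; -0.0729 0.4446]  K=[0.6814 0.0055; 0.2304 -0.2131]  nu=[1.8759, 3.4214]  x^+=[1.1809, 2.7132]  P^+=[0.3291 0.1169; 0.1169 0.7439]
step 2: x^-=[2.2119, 2.7132]  P^-=[0.6054 0.3946; 0.3946 0.8339]  H_jac=[-0.5981 0.0000; 0.0000 -0.4154]  S=[0.6966 0.0720; 0.0720 0.5739]  K=[-0.4967 -0.2233; -0.2800 -0.5685]  nu=[-0.8114, 0.4096]  x^+=[2.5235, 2.7075]  P^+=[0.3889 0.2000; 0.2000 0.5709]
step 3: x^-=[3.5524, 2.7075]  P^-=[0.7034 0.4120; 0.4120 0.6609]  H_jac=[-0.9168 0.0000; 0.0000 -0.4205]  S=[1.0712 0.1328; 0.1328 0.5469]  K=[-0.5802 -0.1759; -0.2985 -0.4357]  nu=[0.8794, -1.3527]  x^+=[3.2801, 3.0344]  P^+=[0.2988 0.1439; 0.1439 0.4270]

x_post = [3.2801, 3.0344]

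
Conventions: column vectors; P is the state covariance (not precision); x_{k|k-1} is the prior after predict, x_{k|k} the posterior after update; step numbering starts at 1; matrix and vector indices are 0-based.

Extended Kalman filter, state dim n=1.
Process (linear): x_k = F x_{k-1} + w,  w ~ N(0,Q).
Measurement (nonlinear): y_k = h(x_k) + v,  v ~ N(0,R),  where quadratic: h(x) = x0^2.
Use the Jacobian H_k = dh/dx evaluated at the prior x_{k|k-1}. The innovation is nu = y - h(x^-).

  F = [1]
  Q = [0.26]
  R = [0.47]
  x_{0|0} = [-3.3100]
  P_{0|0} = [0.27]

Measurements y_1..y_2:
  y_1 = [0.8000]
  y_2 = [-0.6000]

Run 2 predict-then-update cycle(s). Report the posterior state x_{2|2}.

step 1: x^-=[-3.3100]  P^-=[0.5300]  H_jac=[-6.6200]  S=[23.6969]  K=[-0.1481]  nu=[-10.1561]  x^+=[-1.8063]  P^+=[0.0105]
step 2: x^-=[-1.8063]  P^-=[0.2705]  H_jac=[-3.6125]  S=[4.0003]  K=[-0.2443]  nu=[-3.8626]  x^+=[-0.8627]  P^+=[0.0318]

x_post = [-0.8627]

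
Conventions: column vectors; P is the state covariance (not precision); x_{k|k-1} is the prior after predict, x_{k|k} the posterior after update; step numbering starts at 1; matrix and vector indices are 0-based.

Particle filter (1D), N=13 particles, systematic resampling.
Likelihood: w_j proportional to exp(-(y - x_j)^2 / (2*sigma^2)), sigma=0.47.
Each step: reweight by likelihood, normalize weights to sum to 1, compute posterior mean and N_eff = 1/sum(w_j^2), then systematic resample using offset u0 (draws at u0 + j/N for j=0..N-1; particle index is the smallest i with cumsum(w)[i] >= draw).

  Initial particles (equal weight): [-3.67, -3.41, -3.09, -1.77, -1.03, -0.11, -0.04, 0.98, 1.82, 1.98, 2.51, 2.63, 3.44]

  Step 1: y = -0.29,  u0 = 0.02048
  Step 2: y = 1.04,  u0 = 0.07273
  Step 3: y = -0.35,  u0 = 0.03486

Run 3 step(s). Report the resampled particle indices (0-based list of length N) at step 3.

resampled_idx = [0, 1, 2, 3, 4, 5, 6, 7, 8, 9, 10, 11, 12]

step 1: w=[0.0000, 0.0000, 0.0000, 0.0033, 0.1366, 0.4384, 0.4095, 0.0123, 0.0000, 0.0000, 0.0000, 0.0000, 0.0000]  mean=-0.1991  Neff=2.6410  idx=[4, 4, 5, 5, 5, 5, 5, 5, 6, 6, 6, 6, 6]
step 2: w=[0.0001, 0.0001, 0.0762, 0.0762, 0.0762, 0.0762, 0.0762, 0.0762, 0.1085, 0.1085, 0.1085, 0.1085, 0.1085]  mean=-0.0722  Neff=10.6701  idx=[2, 3, 4, 5, 6, 7, 8, 9, 10, 10, 11, 12, 12]
step 3: w=[0.0805, 0.0805, 0.0805, 0.0805, 0.0805, 0.0805, 0.0738, 0.0738, 0.0738, 0.0738, 0.0738, 0.0738, 0.0738]  mean=-0.0738  Neff=12.9754  idx=[0, 1, 2, 3, 4, 5, 6, 7, 8, 9, 10, 11, 12]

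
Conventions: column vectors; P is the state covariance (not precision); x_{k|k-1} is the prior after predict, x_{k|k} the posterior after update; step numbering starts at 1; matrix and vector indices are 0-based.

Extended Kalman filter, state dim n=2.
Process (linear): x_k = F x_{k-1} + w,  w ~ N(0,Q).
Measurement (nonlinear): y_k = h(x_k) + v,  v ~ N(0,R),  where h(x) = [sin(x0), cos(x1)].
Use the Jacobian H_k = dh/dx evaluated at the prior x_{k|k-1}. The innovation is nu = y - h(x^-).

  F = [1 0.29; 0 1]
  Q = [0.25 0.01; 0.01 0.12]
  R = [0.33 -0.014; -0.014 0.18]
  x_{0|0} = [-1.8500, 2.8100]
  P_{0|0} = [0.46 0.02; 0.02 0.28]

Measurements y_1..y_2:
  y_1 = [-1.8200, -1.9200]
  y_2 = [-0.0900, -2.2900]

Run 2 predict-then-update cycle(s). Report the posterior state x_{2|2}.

step 1: x^-=[-1.0351, 2.8100]  P^-=[0.7451 0.1112; 0.1112 0.4000]  H_jac=[0.5104 0.0000; 0.0000 -0.3255]  S=[0.5241 -0.0325; -0.0325 0.2224]  K=[0.7221 -0.0573; 0.0727 -0.5749]  nu=[-0.9601, -0.9745]  x^+=[-1.6725, 3.3005]  P^+=[0.4684 0.0627; 0.0627 0.3210]
step 2: x^-=[-0.7154, 3.3005]  P^-=[0.7818 0.1658; 0.1658 0.4410]  H_jac=[0.7548 0.0000; 0.0000 0.1582]  S=[0.7755 0.0058; 0.0058 0.1910]  K=[0.7602 0.1142; 0.1587 0.3604]  nu=[0.5659, -1.3026]  x^+=[-0.4340, 2.9208]  P^+=[0.3302 0.0627; 0.0627 0.3960]

x_post = [-0.4340, 2.9208]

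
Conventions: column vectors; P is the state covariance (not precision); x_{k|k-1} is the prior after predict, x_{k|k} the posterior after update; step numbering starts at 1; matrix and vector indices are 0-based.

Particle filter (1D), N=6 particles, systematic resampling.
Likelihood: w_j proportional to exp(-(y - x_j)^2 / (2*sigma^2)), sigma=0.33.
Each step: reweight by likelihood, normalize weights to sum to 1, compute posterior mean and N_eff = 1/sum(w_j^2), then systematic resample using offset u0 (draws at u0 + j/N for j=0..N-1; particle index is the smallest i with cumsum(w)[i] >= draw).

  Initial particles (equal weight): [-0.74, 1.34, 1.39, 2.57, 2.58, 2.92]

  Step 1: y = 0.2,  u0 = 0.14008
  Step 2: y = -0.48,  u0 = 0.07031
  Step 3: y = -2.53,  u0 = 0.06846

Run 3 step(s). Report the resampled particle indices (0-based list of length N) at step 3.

resampled_idx = [0, 1, 2, 3, 4, 5]

step 1: w=[0.8098, 0.1199, 0.0702, 0.0000, 0.0000, 0.0000]  mean=-0.3410  Neff=1.4811  idx=[0, 0, 0, 0, 0, 2]
step 2: w=[0.2000, 0.2000, 0.2000, 0.2000, 0.2000, 0.0000]  mean=-0.7400  Neff=5.0000  idx=[0, 1, 2, 2, 3, 4]
step 3: w=[0.1667, 0.1667, 0.1667, 0.1667, 0.1667, 0.1667]  mean=-0.7400  Neff=6.0000  idx=[0, 1, 2, 3, 4, 5]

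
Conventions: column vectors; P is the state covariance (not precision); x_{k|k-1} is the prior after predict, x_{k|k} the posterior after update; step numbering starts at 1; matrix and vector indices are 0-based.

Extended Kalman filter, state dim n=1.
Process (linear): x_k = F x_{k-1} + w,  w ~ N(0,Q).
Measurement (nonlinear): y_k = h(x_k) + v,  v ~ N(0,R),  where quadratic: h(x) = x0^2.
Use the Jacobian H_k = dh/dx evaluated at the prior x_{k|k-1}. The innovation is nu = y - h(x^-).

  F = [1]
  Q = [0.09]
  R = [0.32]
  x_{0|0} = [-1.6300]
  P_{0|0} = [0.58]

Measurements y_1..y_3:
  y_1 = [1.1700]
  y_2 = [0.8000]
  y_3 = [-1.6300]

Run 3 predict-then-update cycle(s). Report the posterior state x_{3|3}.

x_post = [-0.1995]

step 1: x^-=[-1.6300]  P^-=[0.6700]  H_jac=[-3.2600]  S=[7.4405]  K=[-0.2936]  nu=[-1.4869]  x^+=[-1.1935]  P^+=[0.0288]
step 2: x^-=[-1.1935]  P^-=[0.1188]  H_jac=[-2.3870]  S=[0.9970]  K=[-0.2845]  nu=[-0.6245]  x^+=[-1.0159]  P^+=[0.0381]
step 3: x^-=[-1.0159]  P^-=[0.1281]  H_jac=[-2.0317]  S=[0.8489]  K=[-0.3067]  nu=[-2.6620]  x^+=[-0.1995]  P^+=[0.0483]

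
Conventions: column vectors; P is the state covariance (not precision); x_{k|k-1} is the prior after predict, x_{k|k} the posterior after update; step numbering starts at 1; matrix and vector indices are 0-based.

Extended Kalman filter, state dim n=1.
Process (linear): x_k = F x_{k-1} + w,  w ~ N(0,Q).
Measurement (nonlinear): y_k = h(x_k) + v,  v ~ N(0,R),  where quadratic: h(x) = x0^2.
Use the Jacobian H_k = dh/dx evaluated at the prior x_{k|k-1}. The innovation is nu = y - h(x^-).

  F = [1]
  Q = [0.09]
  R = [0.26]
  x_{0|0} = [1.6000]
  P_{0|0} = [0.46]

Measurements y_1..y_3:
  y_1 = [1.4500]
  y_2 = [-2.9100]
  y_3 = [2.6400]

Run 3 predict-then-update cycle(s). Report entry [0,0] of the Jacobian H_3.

H_jac[0,0] = -0.0952

step 1: x^-=[1.6000]  P^-=[0.5500]  H_jac=[3.2000]  S=[5.8920]  K=[0.2987]  nu=[-1.1100]  x^+=[1.2684]  P^+=[0.0243]
step 2: x^-=[1.2684]  P^-=[0.1143]  H_jac=[2.5369]  S=[0.9954]  K=[0.2912]  nu=[-4.5189]  x^+=[-0.0476]  P^+=[0.0298]
step 3: x^-=[-0.0476]  P^-=[0.1198]  H_jac=[-0.0952]  S=[0.2611]  K=[-0.0437]  nu=[2.6377]  x^+=[-0.1628]  P^+=[0.1193]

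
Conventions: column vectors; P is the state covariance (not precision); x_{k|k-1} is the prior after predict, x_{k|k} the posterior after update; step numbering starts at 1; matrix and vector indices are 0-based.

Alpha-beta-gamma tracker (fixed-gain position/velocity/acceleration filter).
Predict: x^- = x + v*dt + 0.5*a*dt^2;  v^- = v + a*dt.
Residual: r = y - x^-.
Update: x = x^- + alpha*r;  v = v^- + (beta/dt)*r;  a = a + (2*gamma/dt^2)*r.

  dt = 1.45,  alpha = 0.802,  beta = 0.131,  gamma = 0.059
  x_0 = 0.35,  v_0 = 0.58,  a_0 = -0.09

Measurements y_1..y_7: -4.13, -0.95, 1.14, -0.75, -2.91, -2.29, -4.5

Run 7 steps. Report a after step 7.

step 1: x_pred=1.0964  r=-5.2264  x^+=-3.0952  v^+=-0.0227  a^+=-0.3833
step 2: x_pred=-3.5310  r=2.5810  x^+=-1.4610  v^+=-0.3453  a^+=-0.2385
step 3: x_pred=-2.2124  r=3.3524  x^+=0.4762  v^+=-0.3882  a^+=-0.0503
step 4: x_pred=-0.1396  r=-0.6104  x^+=-0.6291  v^+=-0.5163  a^+=-0.0846
step 5: x_pred=-1.4667  r=-1.4433  x^+=-2.6242  v^+=-0.7693  a^+=-0.1656
step 6: x_pred=-3.9138  r=1.6238  x^+=-2.6115  v^+=-0.8627  a^+=-0.0744
step 7: x_pred=-3.9407  r=-0.5593  x^+=-4.3893  v^+=-1.0212  a^+=-0.1058

a_post = -0.1058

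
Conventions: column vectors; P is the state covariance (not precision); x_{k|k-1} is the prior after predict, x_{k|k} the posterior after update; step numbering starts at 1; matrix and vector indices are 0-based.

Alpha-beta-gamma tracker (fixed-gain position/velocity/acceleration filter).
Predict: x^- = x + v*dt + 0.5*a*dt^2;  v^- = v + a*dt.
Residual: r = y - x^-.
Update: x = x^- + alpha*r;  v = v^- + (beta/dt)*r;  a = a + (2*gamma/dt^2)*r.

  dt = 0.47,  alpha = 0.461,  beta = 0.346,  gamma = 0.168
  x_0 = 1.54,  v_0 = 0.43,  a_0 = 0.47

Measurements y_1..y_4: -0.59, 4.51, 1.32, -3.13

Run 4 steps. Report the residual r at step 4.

resid = -6.2059

step 1: x_pred=1.7940  r=-2.3840  x^+=0.6950  v^+=-1.1041  a^+=-3.1562
step 2: x_pred=-0.1726  r=4.6826  x^+=1.9861  v^+=0.8596  a^+=3.9662
step 3: x_pred=2.8282  r=-1.5082  x^+=2.1329  v^+=1.6135  a^+=1.6722
step 4: x_pred=3.0759  r=-6.2059  x^+=0.2150  v^+=-2.1692  a^+=-7.7673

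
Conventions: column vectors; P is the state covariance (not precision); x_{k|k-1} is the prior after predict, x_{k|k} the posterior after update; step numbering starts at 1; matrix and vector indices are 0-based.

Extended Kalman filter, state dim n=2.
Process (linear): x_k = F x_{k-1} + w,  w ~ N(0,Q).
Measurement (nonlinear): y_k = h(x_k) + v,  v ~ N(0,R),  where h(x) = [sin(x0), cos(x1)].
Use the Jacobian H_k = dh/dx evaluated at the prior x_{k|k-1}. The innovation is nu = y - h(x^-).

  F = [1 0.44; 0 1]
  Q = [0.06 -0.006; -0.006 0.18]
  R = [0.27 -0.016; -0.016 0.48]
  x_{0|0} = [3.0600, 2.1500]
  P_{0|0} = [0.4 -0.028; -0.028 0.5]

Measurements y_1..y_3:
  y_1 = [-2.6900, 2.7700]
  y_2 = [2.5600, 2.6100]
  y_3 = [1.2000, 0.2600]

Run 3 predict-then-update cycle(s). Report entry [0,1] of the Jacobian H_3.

H_jac[0,1] = 0.0000

step 1: x^-=[4.0060, 2.1500]  P^-=[0.5322 0.1860; 0.1860 0.6800]  H_jac=[-0.6491 0.0000; 0.0000 -0.8369]  S=[0.4942 0.0850; 0.0850 0.9563]  K=[-0.6814 -0.1022; -0.1441 -0.5823]  nu=[-1.9293, 3.3174]  x^+=[4.9815, 0.4963]  P^+=[0.2809 0.0456; 0.0456 0.3312]
step 2: x^-=[5.1999, 0.4963]  P^-=[0.4451 0.1853; 0.1853 0.5112]  H_jac=[0.4684 0.0000; 0.0000 -0.4762]  S=[0.3677 -0.0573; -0.0573 0.5959]  K=[0.5523 -0.0949; 0.1750 -0.3917]  nu=[3.4435, 1.7306]  x^+=[6.9375, 0.4212]  P^+=[0.3216 0.1143; 0.1143 0.4007]
step 3: x^-=[7.1228, 0.4212]  P^-=[0.5597 0.2846; 0.2846 0.5807]  H_jac=[0.6678 0.0000; 0.0000 -0.4088]  S=[0.5196 -0.0937; -0.0937 0.5771]  K=[0.7036 -0.0874; 0.3003 -0.3626]  nu=[0.4556, -0.6526]  x^+=[7.5004, 0.7947]  P^+=[0.2866 0.1301; 0.1301 0.4375]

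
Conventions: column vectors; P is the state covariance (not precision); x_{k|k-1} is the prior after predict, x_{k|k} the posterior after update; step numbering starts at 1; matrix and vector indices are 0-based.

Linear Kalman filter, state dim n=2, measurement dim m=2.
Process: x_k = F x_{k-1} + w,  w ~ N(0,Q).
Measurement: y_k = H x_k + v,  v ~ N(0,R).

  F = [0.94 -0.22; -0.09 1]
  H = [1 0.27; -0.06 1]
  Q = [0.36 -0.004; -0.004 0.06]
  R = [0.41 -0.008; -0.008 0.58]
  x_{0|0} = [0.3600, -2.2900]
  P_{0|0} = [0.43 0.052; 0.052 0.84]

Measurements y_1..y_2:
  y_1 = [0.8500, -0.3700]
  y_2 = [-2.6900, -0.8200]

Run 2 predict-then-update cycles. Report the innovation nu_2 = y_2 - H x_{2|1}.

innov = [-3.4892, 0.4128]

step 1: x^-=[0.8422, -2.3224]  P^-=[0.7591 -0.1753; -0.1753 0.8941]  S=[1.1396 0.0154; 0.0154 1.4979]  K=[0.6266 -0.1539; 0.0499 0.6034]  nu=[0.6348, 2.0029]  x^+=[0.9318, -1.0821]  P^+=[0.2791 -0.0775; -0.0775 0.3449]
step 2: x^-=[1.1140, -1.1660]  P^-=[0.6554 -0.1779; -0.1779 0.4212]  S=[1.0000 -0.1086; -0.1086 1.0249]  K=[0.5911 -0.1493; -0.0186 0.4194]  nu=[-3.4892, 0.4128]  x^+=[-1.0101, -0.9278]  P^+=[0.2639 -0.0755; -0.0755 0.2389]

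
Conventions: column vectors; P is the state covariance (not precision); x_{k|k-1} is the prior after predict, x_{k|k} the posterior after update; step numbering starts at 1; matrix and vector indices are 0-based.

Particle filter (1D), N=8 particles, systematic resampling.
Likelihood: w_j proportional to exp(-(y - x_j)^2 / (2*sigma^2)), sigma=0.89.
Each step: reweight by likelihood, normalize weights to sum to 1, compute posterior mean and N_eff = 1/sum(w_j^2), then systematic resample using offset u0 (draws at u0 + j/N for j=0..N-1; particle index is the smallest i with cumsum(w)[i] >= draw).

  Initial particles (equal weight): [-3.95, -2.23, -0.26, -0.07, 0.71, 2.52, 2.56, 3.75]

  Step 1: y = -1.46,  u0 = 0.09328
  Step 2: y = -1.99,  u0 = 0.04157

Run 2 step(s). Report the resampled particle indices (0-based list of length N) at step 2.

step 1: w=[0.0137, 0.4720, 0.2765, 0.2027, 0.0351, 0.0000, 0.0000, 0.0000]  mean=-1.1676  Neff=2.9266  idx=[1, 1, 1, 1, 2, 2, 3, 4]
step 2: w=[0.2260, 0.2260, 0.2260, 0.2260, 0.0354, 0.0354, 0.0229, 0.0024]  mean=-2.0341  Neff=4.8238  idx=[0, 0, 1, 1, 2, 2, 3, 4]

resampled_idx = [0, 0, 1, 1, 2, 2, 3, 4]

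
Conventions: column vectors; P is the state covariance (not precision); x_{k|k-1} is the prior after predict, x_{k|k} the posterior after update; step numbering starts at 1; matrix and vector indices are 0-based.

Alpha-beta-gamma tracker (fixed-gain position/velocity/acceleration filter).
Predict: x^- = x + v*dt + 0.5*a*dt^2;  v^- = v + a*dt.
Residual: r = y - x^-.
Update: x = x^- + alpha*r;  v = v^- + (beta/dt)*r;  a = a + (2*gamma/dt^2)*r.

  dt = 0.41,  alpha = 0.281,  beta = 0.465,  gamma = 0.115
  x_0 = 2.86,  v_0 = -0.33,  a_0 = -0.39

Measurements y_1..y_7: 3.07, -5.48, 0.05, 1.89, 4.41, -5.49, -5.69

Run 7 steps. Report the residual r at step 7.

step 1: x_pred=2.6919  r=0.3781  x^+=2.7982  v^+=-0.0611  a^+=0.1273
step 2: x_pred=2.7838  r=-8.2638  x^+=0.4617  v^+=-9.3813  a^+=-11.1795
step 3: x_pred=-4.3243  r=4.3743  x^+=-3.0951  v^+=-9.0038  a^+=-5.1945
step 4: x_pred=-7.2233  r=9.1133  x^+=-4.6624  v^+=-0.7978  a^+=7.2746
step 5: x_pred=-4.3781  r=8.7881  x^+=-1.9086  v^+=12.1518  a^+=19.2987
step 6: x_pred=4.6957  r=-10.1857  x^+=1.8335  v^+=8.5123  a^+=5.3624
step 7: x_pred=5.7742  r=-11.4642  x^+=2.5528  v^+=-2.2913  a^+=-10.3233

resid = -11.4642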